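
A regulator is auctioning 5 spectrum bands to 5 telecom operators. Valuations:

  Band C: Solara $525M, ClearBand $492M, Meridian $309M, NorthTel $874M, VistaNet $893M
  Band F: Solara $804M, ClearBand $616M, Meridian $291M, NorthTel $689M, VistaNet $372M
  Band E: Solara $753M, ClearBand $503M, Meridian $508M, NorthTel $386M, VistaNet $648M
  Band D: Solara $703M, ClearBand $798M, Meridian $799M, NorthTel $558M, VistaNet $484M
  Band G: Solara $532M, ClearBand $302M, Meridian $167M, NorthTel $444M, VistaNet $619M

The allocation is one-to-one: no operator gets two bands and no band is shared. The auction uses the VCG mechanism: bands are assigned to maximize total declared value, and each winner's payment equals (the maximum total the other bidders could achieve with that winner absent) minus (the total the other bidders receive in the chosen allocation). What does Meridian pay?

Efficient allocation: Solara→Band E ($753M), ClearBand→Band F ($616M), Meridian→Band D ($799M), NorthTel→Band C ($874M), VistaNet→Band G ($619M); total welfare W = $3661M.
Meridian receives Band D at value $799M, so the others get W − 799 = $2862M.
Without Meridian: best allocation of the remaining 4 bidders over all 5 bands is Solara→Band E ($753M), ClearBand→Band D ($798M), NorthTel→Band F ($689M), VistaNet→Band C ($893M), total $3133M.
VCG payment = (others' best without Meridian) − (others' welfare with Meridian) = 3133 − 2862 = $271M.

Meridian pays $271M.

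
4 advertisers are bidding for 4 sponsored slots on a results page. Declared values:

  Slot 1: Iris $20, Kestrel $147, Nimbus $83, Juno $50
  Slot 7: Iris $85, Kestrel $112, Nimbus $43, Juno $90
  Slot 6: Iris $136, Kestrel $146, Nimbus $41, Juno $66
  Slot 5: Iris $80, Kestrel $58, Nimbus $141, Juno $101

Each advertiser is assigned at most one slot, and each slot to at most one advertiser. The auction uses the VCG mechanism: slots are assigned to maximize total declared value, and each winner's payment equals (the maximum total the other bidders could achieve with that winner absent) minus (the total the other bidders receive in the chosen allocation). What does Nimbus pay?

Nimbus pays $11.

Efficient allocation: Iris→Slot 6 ($136), Kestrel→Slot 1 ($147), Nimbus→Slot 5 ($141), Juno→Slot 7 ($90); total welfare W = $514.
Nimbus receives Slot 5 at value $141, so the others get W − 141 = $373.
Without Nimbus: best allocation of the remaining 3 bidders over all 4 slots is Iris→Slot 6 ($136), Kestrel→Slot 1 ($147), Juno→Slot 5 ($101), total $384.
VCG payment = (others' best without Nimbus) − (others' welfare with Nimbus) = 384 − 373 = $11.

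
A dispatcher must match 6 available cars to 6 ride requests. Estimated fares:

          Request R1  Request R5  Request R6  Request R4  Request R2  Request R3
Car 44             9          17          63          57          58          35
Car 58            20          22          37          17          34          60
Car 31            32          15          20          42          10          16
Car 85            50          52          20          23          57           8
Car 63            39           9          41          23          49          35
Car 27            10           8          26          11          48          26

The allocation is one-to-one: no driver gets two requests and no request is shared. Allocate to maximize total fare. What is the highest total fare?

This is the linear assignment problem.
Optimal: Car 44→Request R6 ($63), Car 58→Request R3 ($60), Car 31→Request R4 ($42), Car 85→Request R5 ($52), Car 63→Request R1 ($39), Car 27→Request R2 ($48) — total 63+60+42+52+39+48 = $304.
Column-greedy (each request in turn goes to its best remaining driver) gives $252, worse by 52.
Next-best assignment: Car 44→Request R4, Car 58→Request R3, Car 31→Request R1, Car 85→Request R5, Car 63→Request R6, Car 27→Request R2 = $290.

Max total: $304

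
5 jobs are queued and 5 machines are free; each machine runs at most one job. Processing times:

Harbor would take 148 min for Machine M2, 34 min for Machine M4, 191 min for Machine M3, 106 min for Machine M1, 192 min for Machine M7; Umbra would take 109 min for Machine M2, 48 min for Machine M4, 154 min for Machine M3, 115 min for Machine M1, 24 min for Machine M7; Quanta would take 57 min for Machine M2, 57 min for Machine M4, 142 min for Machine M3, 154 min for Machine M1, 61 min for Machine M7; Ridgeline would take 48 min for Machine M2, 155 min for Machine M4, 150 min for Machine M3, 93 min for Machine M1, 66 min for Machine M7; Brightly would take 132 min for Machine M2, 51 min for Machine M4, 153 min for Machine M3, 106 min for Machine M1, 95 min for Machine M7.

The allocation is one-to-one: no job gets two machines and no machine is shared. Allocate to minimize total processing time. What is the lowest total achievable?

Optimal: Harbor→Machine M4 (34 min), Umbra→Machine M7 (24 min), Quanta→Machine M3 (142 min), Ridgeline→Machine M2 (48 min), Brightly→Machine M1 (106 min) — total 34+24+142+48+106 = 354 min.
Row-greedy (each job in turn takes its cheapest remaining machine) gives 361 min, worse by 7.
Next-best assignment: Harbor→Machine M4, Umbra→Machine M7, Quanta→Machine M2, Ridgeline→Machine M1, Brightly→Machine M3 = 361 min.

Min total: 354 min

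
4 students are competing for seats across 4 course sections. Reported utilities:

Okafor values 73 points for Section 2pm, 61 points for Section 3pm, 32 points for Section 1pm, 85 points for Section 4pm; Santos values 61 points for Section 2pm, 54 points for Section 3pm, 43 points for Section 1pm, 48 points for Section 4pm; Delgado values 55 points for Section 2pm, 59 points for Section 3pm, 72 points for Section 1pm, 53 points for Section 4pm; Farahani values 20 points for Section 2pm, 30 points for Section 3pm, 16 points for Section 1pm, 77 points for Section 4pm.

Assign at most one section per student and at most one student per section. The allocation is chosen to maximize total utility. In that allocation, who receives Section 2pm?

Okafor receives Section 2pm.

Optimal: Okafor→Section 2pm (73 points), Santos→Section 3pm (54 points), Delgado→Section 1pm (72 points), Farahani→Section 4pm (77 points) — total 73+54+72+77 = 276 points.
Column-greedy (each section in turn goes to its best remaining student) gives 252 points, worse by 24.
Next-best assignment: Okafor→Section 3pm, Santos→Section 2pm, Delgado→Section 1pm, Farahani→Section 4pm = 271 points.
Okafor's own top section is Section 4pm (85 points), but forcing Okafor→Section 4pm and reassigning the rest optimally gives only 248 points — worse by 28.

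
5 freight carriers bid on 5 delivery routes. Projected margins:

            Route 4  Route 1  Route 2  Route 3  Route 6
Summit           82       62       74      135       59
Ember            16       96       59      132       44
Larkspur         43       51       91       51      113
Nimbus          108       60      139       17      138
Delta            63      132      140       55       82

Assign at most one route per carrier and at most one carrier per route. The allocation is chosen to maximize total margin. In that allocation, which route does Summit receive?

Optimal: Summit→Route 4 ($82k), Ember→Route 3 ($132k), Larkspur→Route 6 ($113k), Nimbus→Route 2 ($139k), Delta→Route 1 ($132k) — total 82+132+113+139+132 = $598k.
Max-entry greedy (repeatedly take the single best remaining cell) gives $552k, worse by 46.
Every other assignment is strictly worse.
Summit's own top route is Route 3 ($135k), but forcing Summit→Route 3 and reassigning the rest optimally gives only $592k — worse by 6.

Summit receives Route 4.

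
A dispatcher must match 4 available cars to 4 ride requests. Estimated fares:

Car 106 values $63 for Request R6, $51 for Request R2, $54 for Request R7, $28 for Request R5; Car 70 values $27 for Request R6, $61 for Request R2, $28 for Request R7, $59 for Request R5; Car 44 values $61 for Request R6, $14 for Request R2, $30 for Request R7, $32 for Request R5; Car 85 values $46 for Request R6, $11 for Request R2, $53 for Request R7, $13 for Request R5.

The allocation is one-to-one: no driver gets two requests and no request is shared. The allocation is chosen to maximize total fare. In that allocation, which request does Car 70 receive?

Car 70 receives Request R5.

Optimal: Car 106→Request R2 ($51), Car 70→Request R5 ($59), Car 44→Request R6 ($61), Car 85→Request R7 ($53) — total 51+59+61+53 = $224.
Max-entry greedy (repeatedly take the single best remaining cell) gives $209, worse by 15.
Car 70's own top request is Request R2 ($61), but forcing Car 70→Request R2 and reassigning the rest optimally gives only $209 — worse by 15.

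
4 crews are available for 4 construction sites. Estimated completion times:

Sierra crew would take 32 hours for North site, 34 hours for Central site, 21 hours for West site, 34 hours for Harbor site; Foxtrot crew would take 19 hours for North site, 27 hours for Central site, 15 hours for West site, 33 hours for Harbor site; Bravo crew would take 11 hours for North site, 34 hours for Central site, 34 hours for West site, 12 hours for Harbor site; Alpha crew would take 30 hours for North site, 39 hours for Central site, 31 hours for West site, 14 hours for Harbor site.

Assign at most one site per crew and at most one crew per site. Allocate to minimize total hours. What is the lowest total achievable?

Minimum total: 73 hours

Optimal: Sierra crew→West site (21 hours), Foxtrot crew→Central site (27 hours), Bravo crew→North site (11 hours), Alpha crew→Harbor site (14 hours) — total 21+27+11+14 = 73 hours.
Min-entry greedy (repeatedly take the single cheapest remaining cell) gives 74 hours, worse by 1.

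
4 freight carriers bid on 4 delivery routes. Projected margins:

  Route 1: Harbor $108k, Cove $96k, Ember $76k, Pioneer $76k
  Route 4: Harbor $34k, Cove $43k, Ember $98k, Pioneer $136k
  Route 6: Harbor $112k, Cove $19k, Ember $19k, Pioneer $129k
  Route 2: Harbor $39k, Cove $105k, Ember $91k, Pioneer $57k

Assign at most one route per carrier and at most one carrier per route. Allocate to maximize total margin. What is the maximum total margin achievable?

This is a one-to-one assignment (maximum-weight bipartite matching).
Optimal: Harbor→Route 1 ($108k), Cove→Route 2 ($105k), Ember→Route 4 ($98k), Pioneer→Route 6 ($129k) — total 108+105+98+129 = $440k.
Column-greedy (each route in turn goes to its best remaining carrier) gives $354k, worse by 86.

Max total: $440k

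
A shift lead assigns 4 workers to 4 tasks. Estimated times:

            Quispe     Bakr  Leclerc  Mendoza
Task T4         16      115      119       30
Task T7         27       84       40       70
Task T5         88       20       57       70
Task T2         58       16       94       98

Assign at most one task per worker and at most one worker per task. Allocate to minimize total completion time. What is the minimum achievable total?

Minimum total: 130 min

Optimal: Quispe→Task T7 (27 min), Bakr→Task T2 (16 min), Leclerc→Task T5 (57 min), Mendoza→Task T4 (30 min) — total 27+16+57+30 = 130 min.
Min-entry greedy (repeatedly take the single cheapest remaining cell) gives 142 min, worse by 12.
Next-best assignment: Quispe→Task T4, Bakr→Task T2, Leclerc→Task T7, Mendoza→Task T5 = 142 min.
Checked against all permutations: 130 min is optimal.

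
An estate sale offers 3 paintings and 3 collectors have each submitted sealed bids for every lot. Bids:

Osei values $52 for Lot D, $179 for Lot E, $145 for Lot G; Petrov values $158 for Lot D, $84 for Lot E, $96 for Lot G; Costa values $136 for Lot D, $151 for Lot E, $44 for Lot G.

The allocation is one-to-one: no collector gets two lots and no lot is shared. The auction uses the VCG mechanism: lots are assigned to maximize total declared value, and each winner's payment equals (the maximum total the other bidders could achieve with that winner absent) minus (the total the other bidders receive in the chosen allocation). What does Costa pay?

Costa pays $34.

Efficient allocation: Osei→Lot G ($145), Petrov→Lot D ($158), Costa→Lot E ($151); total welfare W = $454.
Costa receives Lot E at value $151, so the others get W − 151 = $303.
Without Costa: best allocation of the remaining 2 bidders over all 3 lots is Osei→Lot E ($179), Petrov→Lot D ($158), total $337.
VCG payment = (others' best without Costa) − (others' welfare with Costa) = 337 − 303 = $34.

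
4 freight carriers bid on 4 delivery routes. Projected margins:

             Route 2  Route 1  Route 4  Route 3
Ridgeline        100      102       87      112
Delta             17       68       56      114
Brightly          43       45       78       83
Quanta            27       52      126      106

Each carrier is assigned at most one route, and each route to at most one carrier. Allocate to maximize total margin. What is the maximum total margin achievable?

Maximum total: $385k

Optimal: Ridgeline→Route 2 ($100k), Delta→Route 3 ($114k), Brightly→Route 1 ($45k), Quanta→Route 4 ($126k) — total 100+114+45+126 = $385k.
Row-greedy (each carrier in turn takes its best remaining route) gives $285k, worse by 100.
Swapping Quanta↔Brightly (Quanta→Route 1 $52k, Brightly→Route 4 $78k) loses 41.
Checked against all permutations: $385k is optimal.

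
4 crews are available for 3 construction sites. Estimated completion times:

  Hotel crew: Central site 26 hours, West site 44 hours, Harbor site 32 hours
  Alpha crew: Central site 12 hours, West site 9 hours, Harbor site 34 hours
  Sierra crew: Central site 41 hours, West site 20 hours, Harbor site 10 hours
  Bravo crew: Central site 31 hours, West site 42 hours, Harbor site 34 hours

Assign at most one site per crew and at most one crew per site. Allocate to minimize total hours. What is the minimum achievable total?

Min total: 45 hours

Optimal: Hotel crew→Central site (26 hours), Alpha crew→West site (9 hours), Sierra crew→Harbor site (10 hours) — total 26+9+10 = 45 hours.
Column-greedy (each site in turn goes to its cheapest remaining crew) gives 64 hours, worse by 19.
Next-best assignment: Bravo crew→Central site, Alpha crew→West site, Sierra crew→Harbor site = 50 hours.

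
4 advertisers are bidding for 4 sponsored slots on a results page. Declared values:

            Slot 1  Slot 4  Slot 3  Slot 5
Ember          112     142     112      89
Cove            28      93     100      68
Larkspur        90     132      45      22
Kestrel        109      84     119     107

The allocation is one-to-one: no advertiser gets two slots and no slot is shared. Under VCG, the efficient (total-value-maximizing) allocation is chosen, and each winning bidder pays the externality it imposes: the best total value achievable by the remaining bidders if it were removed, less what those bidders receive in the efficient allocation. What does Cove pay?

Cove pays $12.

Efficient allocation: Ember→Slot 1 ($112), Cove→Slot 3 ($100), Larkspur→Slot 4 ($132), Kestrel→Slot 5 ($107); total welfare W = $451.
Cove receives Slot 3 at value $100, so the others get W − 100 = $351.
Without Cove: best allocation of the remaining 3 bidders over all 4 slots is Ember→Slot 1 ($112), Larkspur→Slot 4 ($132), Kestrel→Slot 3 ($119), total $363.
VCG payment = (others' best without Cove) − (others' welfare with Cove) = 363 − 351 = $12.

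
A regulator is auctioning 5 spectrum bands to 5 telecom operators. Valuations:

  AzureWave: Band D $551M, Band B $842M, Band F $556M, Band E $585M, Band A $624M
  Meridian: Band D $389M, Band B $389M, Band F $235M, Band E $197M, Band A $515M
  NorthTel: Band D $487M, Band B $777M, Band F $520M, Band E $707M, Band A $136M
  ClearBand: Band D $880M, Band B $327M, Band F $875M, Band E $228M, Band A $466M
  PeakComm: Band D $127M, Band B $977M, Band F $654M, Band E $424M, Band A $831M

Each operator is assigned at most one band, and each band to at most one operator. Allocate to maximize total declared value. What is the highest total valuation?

This is a one-to-one assignment (maximum-weight bipartite matching).
Optimal: AzureWave→Band B ($842M), Meridian→Band D ($389M), NorthTel→Band E ($707M), ClearBand→Band F ($875M), PeakComm→Band A ($831M) — total 842+389+707+875+831 = $3644M.
Row-greedy (each operator in turn takes its best remaining band) gives $3598M, worse by 46.
Checked against all permutations: $3644M is optimal.

Max total: $3644M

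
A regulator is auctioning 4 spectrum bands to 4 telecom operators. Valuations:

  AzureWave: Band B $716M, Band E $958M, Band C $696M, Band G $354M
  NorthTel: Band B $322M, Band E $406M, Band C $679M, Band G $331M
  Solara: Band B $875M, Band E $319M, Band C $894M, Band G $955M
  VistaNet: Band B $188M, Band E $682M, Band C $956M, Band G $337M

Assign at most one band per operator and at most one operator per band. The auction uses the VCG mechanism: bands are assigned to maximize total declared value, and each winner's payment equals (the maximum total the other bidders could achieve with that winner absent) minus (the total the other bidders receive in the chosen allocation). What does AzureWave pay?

AzureWave pays $84M.

Efficient allocation: AzureWave→Band E ($958M), NorthTel→Band B ($322M), Solara→Band G ($955M), VistaNet→Band C ($956M); total welfare W = $3191M.
AzureWave receives Band E at value $958M, so the others get W − 958 = $2233M.
Without AzureWave: best allocation of the remaining 3 bidders over all 4 bands is NorthTel→Band E ($406M), Solara→Band G ($955M), VistaNet→Band C ($956M), total $2317M.
VCG payment = (others' best without AzureWave) − (others' welfare with AzureWave) = 2317 − 2233 = $84M.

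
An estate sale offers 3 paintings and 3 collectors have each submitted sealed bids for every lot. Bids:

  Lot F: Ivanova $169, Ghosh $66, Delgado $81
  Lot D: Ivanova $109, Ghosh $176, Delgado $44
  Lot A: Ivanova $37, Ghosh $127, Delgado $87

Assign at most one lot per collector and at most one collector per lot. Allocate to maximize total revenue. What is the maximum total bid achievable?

Max total: $432

Treat this as an assignment problem: match each collector to one lot.
Optimal: Ivanova→Lot F ($169), Ghosh→Lot D ($176), Delgado→Lot A ($87) — total 169+176+87 = $432.
Next-best assignment: Ivanova→Lot F, Ghosh→Lot A, Delgado→Lot D = $340.
Swapping Delgado↔Ghosh (Delgado→Lot D $44, Ghosh→Lot A $127) loses 92.
Checked against all permutations: $432 is optimal.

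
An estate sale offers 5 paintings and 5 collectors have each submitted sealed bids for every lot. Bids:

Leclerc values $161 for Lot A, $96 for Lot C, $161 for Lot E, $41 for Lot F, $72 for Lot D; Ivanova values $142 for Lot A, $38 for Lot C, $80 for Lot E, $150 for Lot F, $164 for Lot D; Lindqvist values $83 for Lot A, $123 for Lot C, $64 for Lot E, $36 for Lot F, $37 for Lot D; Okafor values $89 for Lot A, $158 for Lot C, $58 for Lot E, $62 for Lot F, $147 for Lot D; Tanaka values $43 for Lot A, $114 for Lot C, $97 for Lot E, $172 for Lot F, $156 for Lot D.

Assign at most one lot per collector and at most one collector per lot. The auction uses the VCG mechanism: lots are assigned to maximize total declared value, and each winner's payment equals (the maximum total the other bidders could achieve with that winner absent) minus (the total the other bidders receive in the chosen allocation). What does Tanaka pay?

Efficient allocation: Leclerc→Lot E ($161), Ivanova→Lot A ($142), Lindqvist→Lot C ($123), Okafor→Lot D ($147), Tanaka→Lot F ($172); total welfare W = $745.
Tanaka receives Lot F at value $172, so the others get W − 172 = $573.
Without Tanaka: best allocation of the remaining 4 bidders over all 5 lots is Leclerc→Lot A ($161), Ivanova→Lot F ($150), Lindqvist→Lot C ($123), Okafor→Lot D ($147), total $581.
VCG payment = (others' best without Tanaka) − (others' welfare with Tanaka) = 581 − 573 = $8.

Tanaka pays $8.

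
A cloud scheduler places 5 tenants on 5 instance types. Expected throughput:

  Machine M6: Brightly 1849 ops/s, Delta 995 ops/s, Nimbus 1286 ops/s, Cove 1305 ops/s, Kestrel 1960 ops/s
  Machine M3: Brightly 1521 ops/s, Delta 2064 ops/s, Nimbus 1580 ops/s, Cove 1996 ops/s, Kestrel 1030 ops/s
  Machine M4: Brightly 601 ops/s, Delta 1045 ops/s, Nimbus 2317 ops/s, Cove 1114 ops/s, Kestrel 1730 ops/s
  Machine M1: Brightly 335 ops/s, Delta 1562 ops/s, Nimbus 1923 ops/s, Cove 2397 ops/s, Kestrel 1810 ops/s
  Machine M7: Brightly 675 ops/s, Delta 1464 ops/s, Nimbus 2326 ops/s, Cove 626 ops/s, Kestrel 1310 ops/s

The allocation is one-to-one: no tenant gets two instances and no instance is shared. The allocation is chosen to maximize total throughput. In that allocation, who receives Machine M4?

Kestrel receives Machine M4.

This is the linear assignment problem.
Optimal: Brightly→Machine M6 (1849 ops/s), Delta→Machine M3 (2064 ops/s), Nimbus→Machine M7 (2326 ops/s), Cove→Machine M1 (2397 ops/s), Kestrel→Machine M4 (1730 ops/s) — total 1849+2064+2326+2397+1730 = 10366 ops/s.
Max-entry greedy (repeatedly take the single best remaining cell) gives 9348 ops/s, worse by 1018.
Next-best assignment: Brightly→Machine M6, Delta→Machine M3, Nimbus→Machine M4, Cove→Machine M1, Kestrel→Machine M7 = 9937 ops/s.
Kestrel's own top instance is Machine M6 (1960 ops/s), but forcing Kestrel→Machine M6 and reassigning the rest optimally gives only 9659 ops/s — worse by 707.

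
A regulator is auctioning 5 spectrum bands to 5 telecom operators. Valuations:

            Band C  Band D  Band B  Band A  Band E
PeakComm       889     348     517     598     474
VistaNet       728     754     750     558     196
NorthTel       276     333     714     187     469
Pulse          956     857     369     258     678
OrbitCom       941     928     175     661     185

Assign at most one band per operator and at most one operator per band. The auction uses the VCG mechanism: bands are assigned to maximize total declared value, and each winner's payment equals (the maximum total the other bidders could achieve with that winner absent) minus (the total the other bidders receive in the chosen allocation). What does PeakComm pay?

Efficient allocation: PeakComm→Band C ($889M), VistaNet→Band A ($558M), NorthTel→Band B ($714M), Pulse→Band E ($678M), OrbitCom→Band D ($928M); total welfare W = $3767M.
PeakComm receives Band C at value $889M, so the others get W − 889 = $2878M.
Without PeakComm: best allocation of the remaining 4 bidders over all 5 bands is VistaNet→Band A ($558M), NorthTel→Band B ($714M), Pulse→Band C ($956M), OrbitCom→Band D ($928M), total $3156M.
VCG payment = (others' best without PeakComm) − (others' welfare with PeakComm) = 3156 − 2878 = $278M.

PeakComm pays $278M.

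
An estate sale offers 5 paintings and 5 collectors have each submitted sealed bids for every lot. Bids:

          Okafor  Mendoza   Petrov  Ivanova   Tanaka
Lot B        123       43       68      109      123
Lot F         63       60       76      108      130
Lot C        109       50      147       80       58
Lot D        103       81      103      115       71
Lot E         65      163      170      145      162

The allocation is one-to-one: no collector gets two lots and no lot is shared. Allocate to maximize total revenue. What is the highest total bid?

Optimal: Okafor→Lot B ($123), Mendoza→Lot E ($163), Petrov→Lot C ($147), Ivanova→Lot D ($115), Tanaka→Lot F ($130) — total 123+163+147+115+130 = $678.
Max-entry greedy (repeatedly take the single best remaining cell) gives $588, worse by 90.
Swapping Mendoza↔Ivanova (Mendoza→Lot D $81, Ivanova→Lot E $145) loses 52.
No other one-to-one assignment exceeds $678.

Max total: $678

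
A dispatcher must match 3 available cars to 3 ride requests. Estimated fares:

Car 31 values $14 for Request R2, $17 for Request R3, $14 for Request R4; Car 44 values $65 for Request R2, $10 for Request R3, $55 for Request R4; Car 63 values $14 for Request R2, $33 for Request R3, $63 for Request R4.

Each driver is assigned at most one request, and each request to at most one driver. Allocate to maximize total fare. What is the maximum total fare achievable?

Treat this as an assignment problem: match each driver to one request.
Optimal: Car 31→Request R3 ($17), Car 44→Request R2 ($65), Car 63→Request R4 ($63) — total 17+65+63 = $145.
Column-greedy (each request in turn goes to its best remaining driver) gives $112, worse by 33.
Next-best assignment: Car 31→Request R4, Car 44→Request R2, Car 63→Request R3 = $112.
Swapping Car 31↔Car 63 (Car 31→Request R4 $14, Car 63→Request R3 $33) loses 33.
Checked against all permutations: $145 is optimal.

Max total: $145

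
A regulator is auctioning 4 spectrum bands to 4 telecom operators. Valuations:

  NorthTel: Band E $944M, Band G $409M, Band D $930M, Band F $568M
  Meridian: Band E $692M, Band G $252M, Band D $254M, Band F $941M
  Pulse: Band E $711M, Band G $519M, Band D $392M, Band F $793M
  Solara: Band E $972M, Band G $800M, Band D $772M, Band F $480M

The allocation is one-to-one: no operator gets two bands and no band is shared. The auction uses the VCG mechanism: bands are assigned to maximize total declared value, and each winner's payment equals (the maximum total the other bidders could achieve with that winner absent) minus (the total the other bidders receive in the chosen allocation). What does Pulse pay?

Efficient allocation: NorthTel→Band D ($930M), Meridian→Band F ($941M), Pulse→Band E ($711M), Solara→Band G ($800M); total welfare W = $3382M.
Pulse receives Band E at value $711M, so the others get W − 711 = $2671M.
Without Pulse: best allocation of the remaining 3 bidders over all 4 bands is NorthTel→Band D ($930M), Meridian→Band F ($941M), Solara→Band E ($972M), total $2843M.
VCG payment = (others' best without Pulse) − (others' welfare with Pulse) = 2843 − 2671 = $172M.

Pulse pays $172M.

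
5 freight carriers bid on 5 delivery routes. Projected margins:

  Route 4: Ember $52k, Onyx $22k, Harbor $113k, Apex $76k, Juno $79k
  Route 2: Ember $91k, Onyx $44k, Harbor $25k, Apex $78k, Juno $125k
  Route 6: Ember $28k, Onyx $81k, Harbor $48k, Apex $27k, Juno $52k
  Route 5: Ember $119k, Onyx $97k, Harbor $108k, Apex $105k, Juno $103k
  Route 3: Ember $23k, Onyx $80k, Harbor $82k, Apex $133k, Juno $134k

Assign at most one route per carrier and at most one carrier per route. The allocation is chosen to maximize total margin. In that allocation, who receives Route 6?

Onyx receives Route 6.

Optimal: Ember→Route 5 ($119k), Onyx→Route 6 ($81k), Harbor→Route 4 ($113k), Apex→Route 3 ($133k), Juno→Route 2 ($125k) — total 119+81+113+133+125 = $571k.
Max-entry greedy (repeatedly take the single best remaining cell) gives $525k, worse by 46.
Next-best assignment: Ember→Route 5, Onyx→Route 6, Harbor→Route 4, Apex→Route 2, Juno→Route 3 = $525k.
Onyx's own top route is Route 5 ($97k), but forcing Onyx→Route 5 and reassigning the rest optimally gives only $496k — worse by 75.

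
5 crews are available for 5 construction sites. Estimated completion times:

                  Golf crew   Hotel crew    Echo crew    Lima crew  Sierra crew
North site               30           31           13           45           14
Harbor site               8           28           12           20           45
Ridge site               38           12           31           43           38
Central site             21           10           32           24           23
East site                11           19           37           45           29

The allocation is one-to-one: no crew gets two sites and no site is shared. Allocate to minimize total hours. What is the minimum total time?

This is a one-to-one assignment (minimum-cost bipartite matching).
Optimal: Golf crew→East site (11 hours), Hotel crew→Ridge site (12 hours), Echo crew→Harbor site (12 hours), Lima crew→Central site (24 hours), Sierra crew→North site (14 hours) — total 11+12+12+24+14 = 73 hours.
Row-greedy (each crew in turn takes its cheapest remaining site) gives 103 hours, worse by 30.
Next-best assignment: Golf crew→East site, Hotel crew→Ridge site, Echo crew→North site, Lima crew→Harbor site, Sierra crew→Central site = 79 hours.
Swapping Echo crew↔Lima crew (Echo crew→Central site 32 hours, Lima crew→Harbor site 20 hours) adds 16.
No other one-to-one assignment undercuts 73 hours.

Min total: 73 hours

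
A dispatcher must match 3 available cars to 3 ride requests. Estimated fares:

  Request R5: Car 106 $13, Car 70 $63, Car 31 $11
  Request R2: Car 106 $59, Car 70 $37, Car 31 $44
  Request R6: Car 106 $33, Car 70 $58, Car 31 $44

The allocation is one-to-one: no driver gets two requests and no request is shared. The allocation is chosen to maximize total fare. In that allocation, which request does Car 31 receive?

This is a one-to-one assignment (maximum-weight bipartite matching).
Optimal: Car 106→Request R2 ($59), Car 70→Request R5 ($63), Car 31→Request R6 ($44) — total 59+63+44 = $166.
Car 31's own top request is Request R2 ($44), but forcing Car 31→Request R2 and reassigning the rest optimally gives only $140 — worse by 26.

Car 31 receives Request R6.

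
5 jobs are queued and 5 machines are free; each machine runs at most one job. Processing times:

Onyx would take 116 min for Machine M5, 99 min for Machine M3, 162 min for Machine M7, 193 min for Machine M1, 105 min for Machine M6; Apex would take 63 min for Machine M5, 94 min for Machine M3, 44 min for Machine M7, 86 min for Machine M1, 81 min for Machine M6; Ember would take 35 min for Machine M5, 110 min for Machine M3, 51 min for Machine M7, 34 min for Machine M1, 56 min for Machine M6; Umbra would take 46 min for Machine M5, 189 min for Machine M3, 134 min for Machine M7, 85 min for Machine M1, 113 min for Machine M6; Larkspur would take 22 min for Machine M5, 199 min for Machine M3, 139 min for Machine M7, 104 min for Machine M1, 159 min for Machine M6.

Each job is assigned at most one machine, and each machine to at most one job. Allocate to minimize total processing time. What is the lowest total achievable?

Minimum total: 306 min

Treat this as an assignment problem: match each job to one machine.
Optimal: Onyx→Machine M3 (99 min), Apex→Machine M7 (44 min), Ember→Machine M6 (56 min), Umbra→Machine M1 (85 min), Larkspur→Machine M5 (22 min) — total 99+44+56+85+22 = 306 min.
Min-entry greedy (repeatedly take the single cheapest remaining cell) gives 312 min, worse by 6.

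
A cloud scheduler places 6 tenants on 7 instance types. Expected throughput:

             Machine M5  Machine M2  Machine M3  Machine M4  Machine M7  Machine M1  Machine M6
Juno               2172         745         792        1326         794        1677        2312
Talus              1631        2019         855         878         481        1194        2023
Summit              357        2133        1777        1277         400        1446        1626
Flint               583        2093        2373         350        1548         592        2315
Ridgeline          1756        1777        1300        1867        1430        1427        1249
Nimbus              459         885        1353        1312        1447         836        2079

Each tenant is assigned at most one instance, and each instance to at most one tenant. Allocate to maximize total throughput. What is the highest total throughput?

Optimal: Juno→Machine M5 (2172 ops/s), Talus→Machine M6 (2023 ops/s), Summit→Machine M2 (2133 ops/s), Flint→Machine M3 (2373 ops/s), Ridgeline→Machine M4 (1867 ops/s), Nimbus→Machine M7 (1447 ops/s) — total 2172+2023+2133+2373+1867+1447 = 12015 ops/s.
Column-greedy (each instance in turn goes to its best remaining tenant) gives 11186 ops/s, worse by 829.
No other one-to-one assignment exceeds 12015 ops/s.

Max total: 12015 ops/s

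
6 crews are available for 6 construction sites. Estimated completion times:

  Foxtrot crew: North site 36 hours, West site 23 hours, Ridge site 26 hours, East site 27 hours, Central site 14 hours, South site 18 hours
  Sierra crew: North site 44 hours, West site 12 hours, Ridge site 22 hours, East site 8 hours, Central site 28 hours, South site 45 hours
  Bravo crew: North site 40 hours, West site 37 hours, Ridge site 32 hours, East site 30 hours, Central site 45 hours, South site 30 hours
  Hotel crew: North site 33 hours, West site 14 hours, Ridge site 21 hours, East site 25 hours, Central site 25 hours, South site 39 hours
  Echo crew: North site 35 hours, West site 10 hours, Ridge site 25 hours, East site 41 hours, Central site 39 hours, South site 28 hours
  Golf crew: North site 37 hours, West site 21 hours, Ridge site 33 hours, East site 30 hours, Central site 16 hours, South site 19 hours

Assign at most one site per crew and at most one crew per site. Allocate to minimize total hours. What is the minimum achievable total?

Min total: 112 hours

Optimal: Foxtrot crew→Central site (14 hours), Sierra crew→East site (8 hours), Bravo crew→North site (40 hours), Hotel crew→Ridge site (21 hours), Echo crew→West site (10 hours), Golf crew→South site (19 hours) — total 14+8+40+21+10+19 = 112 hours.
Column-greedy (each site in turn goes to its cheapest remaining crew) gives 138 hours, worse by 26.
Swapping Hotel crew↔Golf crew (Hotel crew→South site 39 hours, Golf crew→Ridge site 33 hours) adds 32.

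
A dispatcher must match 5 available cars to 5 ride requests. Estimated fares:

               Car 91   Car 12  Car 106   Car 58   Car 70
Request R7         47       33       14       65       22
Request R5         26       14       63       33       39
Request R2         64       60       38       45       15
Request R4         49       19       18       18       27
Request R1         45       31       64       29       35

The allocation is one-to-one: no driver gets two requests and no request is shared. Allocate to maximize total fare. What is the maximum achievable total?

Maximum total: $277

Optimal: Car 91→Request R4 ($49), Car 12→Request R2 ($60), Car 106→Request R1 ($64), Car 58→Request R7 ($65), Car 70→Request R5 ($39) — total 49+60+64+65+39 = $277.
Column-greedy (each request in turn goes to its best remaining driver) gives $250, worse by 27.
Next-best assignment: Car 91→Request R4, Car 12→Request R2, Car 106→Request R5, Car 58→Request R7, Car 70→Request R1 = $272.
No other one-to-one assignment exceeds $277.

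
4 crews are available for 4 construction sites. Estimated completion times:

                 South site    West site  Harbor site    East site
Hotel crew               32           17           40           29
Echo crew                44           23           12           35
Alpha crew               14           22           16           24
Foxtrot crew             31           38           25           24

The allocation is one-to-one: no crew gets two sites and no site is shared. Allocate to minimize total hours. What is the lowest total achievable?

Optimal: Hotel crew→West site (17 hours), Echo crew→Harbor site (12 hours), Alpha crew→South site (14 hours), Foxtrot crew→East site (24 hours) — total 17+12+14+24 = 67 hours.
Next-best assignment: Hotel crew→West site, Echo crew→Harbor site, Alpha crew→East site, Foxtrot crew→South site = 84 hours.
No other one-to-one assignment undercuts 67 hours.

Minimum total: 67 hours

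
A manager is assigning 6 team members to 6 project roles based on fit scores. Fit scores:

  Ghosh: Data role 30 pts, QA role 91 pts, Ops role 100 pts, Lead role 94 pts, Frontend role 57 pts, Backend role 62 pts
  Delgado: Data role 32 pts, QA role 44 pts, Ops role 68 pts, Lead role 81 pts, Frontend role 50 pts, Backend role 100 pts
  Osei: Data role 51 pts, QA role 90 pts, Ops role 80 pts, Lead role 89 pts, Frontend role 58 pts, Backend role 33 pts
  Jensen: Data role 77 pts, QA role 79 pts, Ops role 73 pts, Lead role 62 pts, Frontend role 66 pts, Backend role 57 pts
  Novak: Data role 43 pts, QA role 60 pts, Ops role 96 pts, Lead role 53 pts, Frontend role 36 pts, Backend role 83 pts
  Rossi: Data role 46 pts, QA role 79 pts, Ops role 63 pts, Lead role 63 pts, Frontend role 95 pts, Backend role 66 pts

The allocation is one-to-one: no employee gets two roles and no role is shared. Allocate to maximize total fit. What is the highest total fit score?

Treat this as an assignment problem: match each employee to one role.
Optimal: Ghosh→Lead role (94 pts), Delgado→Backend role (100 pts), Osei→QA role (90 pts), Jensen→Data role (77 pts), Novak→Ops role (96 pts), Rossi→Frontend role (95 pts) — total 94+100+90+77+96+95 = 552 pts.
Column-greedy (each role in turn goes to its best remaining employee) gives 548 pts, worse by 4.
Next-best assignment: Ghosh→QA role, Delgado→Backend role, Osei→Lead role, Jensen→Data role, Novak→Ops role, Rossi→Frontend role = 548 pts.

Max total: 552 pts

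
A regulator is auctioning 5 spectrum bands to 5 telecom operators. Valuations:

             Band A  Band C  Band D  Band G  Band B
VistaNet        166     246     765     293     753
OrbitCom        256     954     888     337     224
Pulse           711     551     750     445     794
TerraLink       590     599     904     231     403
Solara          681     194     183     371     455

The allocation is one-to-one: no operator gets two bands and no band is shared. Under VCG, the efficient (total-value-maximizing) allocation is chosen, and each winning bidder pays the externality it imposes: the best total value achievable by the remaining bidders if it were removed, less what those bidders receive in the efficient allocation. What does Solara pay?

Efficient allocation: VistaNet→Band B ($753M), OrbitCom→Band C ($954M), Pulse→Band G ($445M), TerraLink→Band D ($904M), Solara→Band A ($681M); total welfare W = $3737M.
Solara receives Band A at value $681M, so the others get W − 681 = $3056M.
Without Solara: best allocation of the remaining 4 bidders over all 5 bands is VistaNet→Band B ($753M), OrbitCom→Band C ($954M), Pulse→Band A ($711M), TerraLink→Band D ($904M), total $3322M.
VCG payment = (others' best without Solara) − (others' welfare with Solara) = 3322 − 3056 = $266M.

Solara pays $266M.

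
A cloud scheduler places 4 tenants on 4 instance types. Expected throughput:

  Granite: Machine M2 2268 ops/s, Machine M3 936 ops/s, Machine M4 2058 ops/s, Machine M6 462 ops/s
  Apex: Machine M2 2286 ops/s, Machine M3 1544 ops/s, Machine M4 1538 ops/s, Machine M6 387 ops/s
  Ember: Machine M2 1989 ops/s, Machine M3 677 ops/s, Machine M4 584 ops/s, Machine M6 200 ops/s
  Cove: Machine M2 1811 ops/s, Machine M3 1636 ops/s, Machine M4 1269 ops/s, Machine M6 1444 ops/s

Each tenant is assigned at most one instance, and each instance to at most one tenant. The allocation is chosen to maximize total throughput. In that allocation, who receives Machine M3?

Apex receives Machine M3.

This is the linear assignment problem.
Optimal: Granite→Machine M4 (2058 ops/s), Apex→Machine M3 (1544 ops/s), Ember→Machine M2 (1989 ops/s), Cove→Machine M6 (1444 ops/s) — total 2058+1544+1989+1444 = 7035 ops/s.
Row-greedy (each tenant in turn takes its best remaining instance) gives 5840 ops/s, worse by 1195.
Next-best assignment: Granite→Machine M4, Apex→Machine M2, Ember→Machine M3, Cove→Machine M6 = 6465 ops/s.
Checked against all permutations: 7035 ops/s is optimal.
Apex's own top instance is Machine M2 (2286 ops/s), but forcing Apex→Machine M2 and reassigning the rest optimally gives only 6465 ops/s — worse by 570.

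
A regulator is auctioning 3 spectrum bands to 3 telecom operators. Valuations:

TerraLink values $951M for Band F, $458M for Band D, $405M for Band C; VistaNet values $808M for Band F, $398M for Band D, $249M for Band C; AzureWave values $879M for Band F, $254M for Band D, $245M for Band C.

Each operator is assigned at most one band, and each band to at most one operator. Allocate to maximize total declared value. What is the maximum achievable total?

Optimal: TerraLink→Band C ($405M), VistaNet→Band D ($398M), AzureWave→Band F ($879M) — total 405+398+879 = $1682M.
Column-greedy (each band in turn goes to its best remaining operator) gives $1594M, worse by 88.
Next-best assignment: TerraLink→Band F, VistaNet→Band D, AzureWave→Band C = $1594M.

Maximum total: $1682M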